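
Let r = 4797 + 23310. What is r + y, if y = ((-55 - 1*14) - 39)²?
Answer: 39771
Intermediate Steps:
y = 11664 (y = ((-55 - 14) - 39)² = (-69 - 39)² = (-108)² = 11664)
r = 28107
r + y = 28107 + 11664 = 39771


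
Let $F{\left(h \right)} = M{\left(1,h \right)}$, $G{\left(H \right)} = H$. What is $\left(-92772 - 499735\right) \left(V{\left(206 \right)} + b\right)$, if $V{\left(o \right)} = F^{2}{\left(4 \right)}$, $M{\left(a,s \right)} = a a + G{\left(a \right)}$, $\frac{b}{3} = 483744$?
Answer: $-859867488652$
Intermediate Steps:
$b = 1451232$ ($b = 3 \cdot 483744 = 1451232$)
$M{\left(a,s \right)} = a + a^{2}$ ($M{\left(a,s \right)} = a a + a = a^{2} + a = a + a^{2}$)
$F{\left(h \right)} = 2$ ($F{\left(h \right)} = 1 \left(1 + 1\right) = 1 \cdot 2 = 2$)
$V{\left(o \right)} = 4$ ($V{\left(o \right)} = 2^{2} = 4$)
$\left(-92772 - 499735\right) \left(V{\left(206 \right)} + b\right) = \left(-92772 - 499735\right) \left(4 + 1451232\right) = \left(-592507\right) 1451236 = -859867488652$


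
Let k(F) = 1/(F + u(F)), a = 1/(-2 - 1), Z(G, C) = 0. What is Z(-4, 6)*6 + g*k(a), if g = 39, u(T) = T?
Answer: -117/2 ≈ -58.500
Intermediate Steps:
a = -⅓ (a = 1/(-3) = -⅓ ≈ -0.33333)
k(F) = 1/(2*F) (k(F) = 1/(F + F) = 1/(2*F))
Z(-4, 6)*6 + g*k(a) = 0*6 + 39*(1/(2*(-⅓))) = 0 + 39*((½)*(-3)) = 0 + 39*(-3/2) = 0 - 117/2 = -117/2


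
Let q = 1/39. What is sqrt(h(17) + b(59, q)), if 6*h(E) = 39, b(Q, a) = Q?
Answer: sqrt(262)/2 ≈ 8.0932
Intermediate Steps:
q = 1/39 ≈ 0.025641
h(E) = 13/2 (h(E) = (1/6)*39 = 13/2)
sqrt(h(17) + b(59, q)) = sqrt(13/2 + 59) = sqrt(131/2) = sqrt(262)/2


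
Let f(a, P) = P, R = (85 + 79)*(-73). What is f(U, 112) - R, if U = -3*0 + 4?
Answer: 12084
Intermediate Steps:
R = -11972 (R = 164*(-73) = -11972)
U = 4 (U = -3*0 + 4 = 0 + 4 = 4)
f(U, 112) - R = 112 - 1*(-11972) = 112 + 11972 = 12084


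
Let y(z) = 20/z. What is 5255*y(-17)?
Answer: -105100/17 ≈ -6182.4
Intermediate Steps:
5255*y(-17) = 5255*(20/(-17)) = 5255*(20*(-1/17)) = 5255*(-20/17) = -105100/17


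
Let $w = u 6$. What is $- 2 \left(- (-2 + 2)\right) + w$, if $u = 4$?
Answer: $24$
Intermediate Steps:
$w = 24$ ($w = 4 \cdot 6 = 24$)
$- 2 \left(- (-2 + 2)\right) + w = - 2 \left(- (-2 + 2)\right) + 24 = - 2 \left(\left(-1\right) 0\right) + 24 = \left(-2\right) 0 + 24 = 0 + 24 = 24$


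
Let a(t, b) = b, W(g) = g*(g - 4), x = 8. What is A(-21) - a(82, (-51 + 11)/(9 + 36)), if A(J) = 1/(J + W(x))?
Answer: 97/99 ≈ 0.97980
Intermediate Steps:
W(g) = g*(-4 + g)
A(J) = 1/(32 + J) (A(J) = 1/(J + 8*(-4 + 8)) = 1/(J + 8*4) = 1/(J + 32) = 1/(32 + J))
A(-21) - a(82, (-51 + 11)/(9 + 36)) = 1/(32 - 21) - (-51 + 11)/(9 + 36) = 1/11 - (-40)/45 = 1/11 - 1*(-8/9) = 1/11 + 8/9 = 97/99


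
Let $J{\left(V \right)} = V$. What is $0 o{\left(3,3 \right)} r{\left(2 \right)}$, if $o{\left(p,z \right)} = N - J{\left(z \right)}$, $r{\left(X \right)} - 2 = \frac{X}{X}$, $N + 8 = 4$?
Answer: $0$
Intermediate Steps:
$N = -4$ ($N = -8 + 4 = -4$)
$r{\left(X \right)} = 3$ ($r{\left(X \right)} = 2 + \frac{X}{X} = 2 + 1 = 3$)
$o{\left(p,z \right)} = -4 - z$
$0 o{\left(3,3 \right)} r{\left(2 \right)} = 0 \left(-4 - 3\right) 3 = 0 \left(-7\right) 3 = 0 \cdot 3 = 0$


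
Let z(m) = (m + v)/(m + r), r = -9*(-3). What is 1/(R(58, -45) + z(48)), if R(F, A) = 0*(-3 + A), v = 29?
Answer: 75/77 ≈ 0.97403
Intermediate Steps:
r = 27
z(m) = (29 + m)/(27 + m) (z(m) = (m + 29)/(m + 27) = (29 + m)/(27 + m))
R(F, A) = 0
1/(R(58, -45) + z(48)) = 1/(0 + (29 + 48)/(27 + 48)) = 1/(0 + 77/75) = 1/(77/75) = 75/77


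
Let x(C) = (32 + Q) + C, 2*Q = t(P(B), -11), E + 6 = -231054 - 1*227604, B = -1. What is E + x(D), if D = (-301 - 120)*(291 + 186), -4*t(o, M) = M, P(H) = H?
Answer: -5275581/8 ≈ -6.5945e+5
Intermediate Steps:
t(o, M) = -M/4
E = -458664 (E = -6 + (-231054 - 1*227604) = -6 + (-231054 - 227604) = -6 - 458658 = -458664)
D = -200817 (D = -421*477 = -200817)
Q = 11/8 (Q = (-¼*(-11))/2 = (½)*(11/4) = 11/8 ≈ 1.3750)
x(C) = 267/8 + C (x(C) = (32 + 11/8) + C = 267/8 + C)
E + x(D) = -458664 + (267/8 - 200817) = -458664 - 1606269/8 = -5275581/8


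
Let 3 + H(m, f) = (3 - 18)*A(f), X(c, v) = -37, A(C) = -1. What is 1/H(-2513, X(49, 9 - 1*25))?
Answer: 1/12 ≈ 0.083333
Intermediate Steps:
H(m, f) = 12 (H(m, f) = -3 + (3 - 18)*(-1) = -3 - 15*(-1) = -3 + 15 = 12)
1/H(-2513, X(49, 9 - 1*25)) = 1/12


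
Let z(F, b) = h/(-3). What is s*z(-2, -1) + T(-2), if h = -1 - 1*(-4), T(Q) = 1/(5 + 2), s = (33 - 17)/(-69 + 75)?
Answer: -53/21 ≈ -2.5238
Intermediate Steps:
s = 8/3 (s = 16/6 = 16*(⅙) = 8/3 ≈ 2.6667)
T(Q) = ⅐ (T(Q) = 1/7 = ⅐)
h = 3 (h = -1 + 4 = 3)
z(F, b) = -1 (z(F, b) = 3/(-3) = 3*(-⅓) = -1)
s*z(-2, -1) + T(-2) = (8/3)*(-1) + ⅐ = -8/3 + ⅐ = -53/21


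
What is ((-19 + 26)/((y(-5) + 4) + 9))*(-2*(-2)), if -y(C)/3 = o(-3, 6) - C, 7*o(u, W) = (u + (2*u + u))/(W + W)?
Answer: -196/11 ≈ -17.818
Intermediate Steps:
o(u, W) = 2*u/(7*W) (o(u, W) = ((u + (2*u + u))/(W + W))/7 = ((u + 3*u)/((2*W)))/7 = ((4*u)*(1/(2*W)))/7 = (2*u/W)/7 = 2*u/(7*W))
y(C) = 3/7 + 3*C (y(C) = -3*((2/7)*(-3)/6 - C) = -3*((2/7)*(-3)*(⅙) - C) = -3*(-⅐ - C) = 3/7 + 3*C)
((-19 + 26)/((y(-5) + 4) + 9))*(-2*(-2)) = ((-19 + 26)/(((3/7 + 3*(-5)) + 4) + 9))*(-2*(-2)) = (7/(((3/7 - 15) + 4) + 9))*4 = (7/((-102/7 + 4) + 9))*4 = (7/(-74/7 + 9))*4 = (7/(-11/7))*4 = (7*(-7/11))*4 = -49/11*4 = -196/11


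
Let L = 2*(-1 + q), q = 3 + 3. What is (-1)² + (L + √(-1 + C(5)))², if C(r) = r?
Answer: 145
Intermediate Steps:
q = 6
L = 10 (L = 2*(-1 + 6) = 2*5 = 10)
(-1)² + (L + √(-1 + C(5)))² = (-1)² + (10 + √(-1 + 5))² = 1 + (10 + √4)² = 1 + (10 + 2)² = 1 + 12² = 1 + 144 = 145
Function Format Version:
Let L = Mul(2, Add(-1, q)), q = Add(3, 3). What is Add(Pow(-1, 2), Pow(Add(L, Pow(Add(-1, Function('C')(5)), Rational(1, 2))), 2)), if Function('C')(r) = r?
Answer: 145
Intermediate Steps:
q = 6
L = 10 (L = Mul(2, Add(-1, 6)) = Mul(2, 5) = 10)
Add(Pow(-1, 2), Pow(Add(L, Pow(Add(-1, Function('C')(5)), Rational(1, 2))), 2)) = Add(Pow(-1, 2), Pow(Add(10, Pow(Add(-1, 5), Rational(1, 2))), 2)) = Add(1, Pow(Add(10, Pow(4, Rational(1, 2))), 2)) = Add(1, Pow(Add(10, 2), 2)) = Add(1, Pow(12, 2)) = Add(1, 144) = 145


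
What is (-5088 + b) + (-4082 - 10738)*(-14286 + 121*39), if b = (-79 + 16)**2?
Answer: 141781821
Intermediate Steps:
b = 3969 (b = (-63)**2 = 3969)
(-5088 + b) + (-4082 - 10738)*(-14286 + 121*39) = (-5088 + 3969) + (-4082 - 10738)*(-14286 + 121*39) = -1119 - 14820*(-14286 + 4719) = -1119 - 14820*(-9567) = -1119 + 141782940 = 141781821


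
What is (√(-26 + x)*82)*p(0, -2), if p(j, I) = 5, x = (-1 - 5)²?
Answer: 410*√10 ≈ 1296.5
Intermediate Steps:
x = 36 (x = (-6)² = 36)
(√(-26 + x)*82)*p(0, -2) = (√(-26 + 36)*82)*5 = (√10*82)*5 = (82*√10)*5 = 410*√10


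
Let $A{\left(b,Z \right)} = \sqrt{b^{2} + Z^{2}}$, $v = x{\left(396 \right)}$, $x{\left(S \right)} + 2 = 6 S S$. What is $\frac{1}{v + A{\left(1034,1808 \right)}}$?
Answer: $\frac{470447}{442638590608} - \frac{\sqrt{1084505}}{442638590608} \approx 1.0605 \cdot 10^{-6}$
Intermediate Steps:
$x{\left(S \right)} = -2 + 6 S^{2}$ ($x{\left(S \right)} = -2 + 6 S S = -2 + 6 S^{2}$)
$v = 940894$ ($v = -2 + 6 \cdot 396^{2} = -2 + 6 \cdot 156816 = -2 + 940896 = 940894$)
$A{\left(b,Z \right)} = \sqrt{Z^{2} + b^{2}}$
$\frac{1}{v + A{\left(1034,1808 \right)}} = \frac{1}{940894 + \sqrt{1808^{2} + 1034^{2}}} = \frac{1}{940894 + \sqrt{3268864 + 1069156}} = \frac{1}{940894 + \sqrt{4338020}} = \frac{1}{940894 + 2 \sqrt{1084505}}$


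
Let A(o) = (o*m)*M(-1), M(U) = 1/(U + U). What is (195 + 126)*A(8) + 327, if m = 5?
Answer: -6093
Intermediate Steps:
M(U) = 1/(2*U)
A(o) = -5*o/2 (A(o) = (o*5)*((½)/(-1)) = (5*o)*((½)*(-1)) = (5*o)*(-½) = -5*o/2)
(195 + 126)*A(8) + 327 = (195 + 126)*(-5/2*8) + 327 = 321*(-20) + 327 = -6420 + 327 = -6093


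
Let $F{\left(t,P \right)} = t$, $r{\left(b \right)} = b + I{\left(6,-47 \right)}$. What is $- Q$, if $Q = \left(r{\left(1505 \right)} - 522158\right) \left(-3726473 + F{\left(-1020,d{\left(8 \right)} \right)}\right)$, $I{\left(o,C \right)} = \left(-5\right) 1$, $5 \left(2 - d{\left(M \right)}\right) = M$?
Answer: $-1940749050394$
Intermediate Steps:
$d{\left(M \right)} = 2 - \frac{M}{5}$
$I{\left(o,C \right)} = -5$
$r{\left(b \right)} = -5 + b$ ($r{\left(b \right)} = b - 5 = -5 + b$)
$Q = 1940749050394$ ($Q = \left(\left(-5 + 1505\right) - 522158\right) \left(-3726473 - 1020\right) = \left(1500 - 522158\right) \left(-3727493\right) = \left(-520658\right) \left(-3727493\right) = 1940749050394$)
$- Q = \left(-1\right) 1940749050394 = -1940749050394$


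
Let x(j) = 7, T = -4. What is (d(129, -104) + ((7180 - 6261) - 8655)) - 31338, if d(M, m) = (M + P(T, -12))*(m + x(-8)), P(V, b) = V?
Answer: -51199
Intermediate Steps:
d(M, m) = (-4 + M)*(7 + m) (d(M, m) = (M - 4)*(m + 7) = (-4 + M)*(7 + m))
(d(129, -104) + ((7180 - 6261) - 8655)) - 31338 = ((-28 - 4*(-104) + 7*129 + 129*(-104)) + ((7180 - 6261) - 8655)) - 31338 = ((-28 + 416 + 903 - 13416) + (919 - 8655)) - 31338 = (-12125 - 7736) - 31338 = -19861 - 31338 = -51199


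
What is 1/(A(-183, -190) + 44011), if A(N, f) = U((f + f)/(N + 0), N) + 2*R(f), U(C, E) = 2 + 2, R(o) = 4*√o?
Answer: 8803/387466477 - 8*I*√190/1937332385 ≈ 2.2719e-5 - 5.692e-8*I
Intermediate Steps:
U(C, E) = 4
A(N, f) = 4 + 8*√f (A(N, f) = 4 + 2*(4*√f) = 4 + 8*√f)
1/(A(-183, -190) + 44011) = 1/((4 + 8*√(-190)) + 44011) = 1/((4 + 8*(I*√190)) + 44011) = 1/((4 + 8*I*√190) + 44011) = 1/(44015 + 8*I*√190)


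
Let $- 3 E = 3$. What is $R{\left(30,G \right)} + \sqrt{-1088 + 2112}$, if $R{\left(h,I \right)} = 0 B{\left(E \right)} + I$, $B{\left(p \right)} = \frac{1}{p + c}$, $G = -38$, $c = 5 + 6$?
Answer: $-6$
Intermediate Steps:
$E = -1$ ($E = \left(- \frac{1}{3}\right) 3 = -1$)
$c = 11$
$B{\left(p \right)} = \frac{1}{11 + p}$ ($B{\left(p \right)} = \frac{1}{p + 11} = \frac{1}{11 + p}$)
$R{\left(h,I \right)} = I$ ($R{\left(h,I \right)} = \frac{0}{11 - 1} + I = \frac{0}{10} + I = 0 \cdot \frac{1}{10} + I = 0 + I = I$)
$R{\left(30,G \right)} + \sqrt{-1088 + 2112} = -38 + \sqrt{-1088 + 2112} = -38 + \sqrt{1024} = -38 + 32 = -6$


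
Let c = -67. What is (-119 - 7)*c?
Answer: 8442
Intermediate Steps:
(-119 - 7)*c = (-119 - 7)*(-67) = -126*(-67) = 8442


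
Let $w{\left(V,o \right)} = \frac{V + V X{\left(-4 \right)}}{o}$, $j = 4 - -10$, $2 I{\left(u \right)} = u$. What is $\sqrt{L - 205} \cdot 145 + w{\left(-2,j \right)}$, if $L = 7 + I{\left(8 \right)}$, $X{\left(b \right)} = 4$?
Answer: $- \frac{5}{7} + 145 i \sqrt{194} \approx -0.71429 + 2019.6 i$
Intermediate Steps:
$I{\left(u \right)} = \frac{u}{2}$
$j = 14$ ($j = 4 + 10 = 14$)
$w{\left(V,o \right)} = \frac{5 V}{o}$ ($w{\left(V,o \right)} = \frac{V + V 4}{o} = \frac{V + 4 V}{o} = \frac{5 V}{o}$)
$L = 11$ ($L = 7 + \frac{1}{2} \cdot 8 = 7 + 4 = 11$)
$\sqrt{L - 205} \cdot 145 + w{\left(-2,j \right)} = \sqrt{11 - 205} \cdot 145 + 5 \left(-2\right) \frac{1}{14} = \sqrt{-194} \cdot 145 + 5 \left(-2\right) \frac{1}{14} = i \sqrt{194} \cdot 145 - \frac{5}{7} = 145 i \sqrt{194} - \frac{5}{7} = - \frac{5}{7} + 145 i \sqrt{194}$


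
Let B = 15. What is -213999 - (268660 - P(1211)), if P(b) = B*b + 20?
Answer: -464474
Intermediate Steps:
P(b) = 20 + 15*b (P(b) = 15*b + 20 = 20 + 15*b)
-213999 - (268660 - P(1211)) = -213999 - (268660 - (20 + 15*1211)) = -213999 - (268660 - (20 + 18165)) = -213999 - (268660 - 1*18185) = -213999 - (268660 - 18185) = -213999 - 1*250475 = -213999 - 250475 = -464474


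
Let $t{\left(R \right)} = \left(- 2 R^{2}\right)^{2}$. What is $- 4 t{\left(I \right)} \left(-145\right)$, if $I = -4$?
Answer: $593920$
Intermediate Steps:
$t{\left(R \right)} = 4 R^{4}$
$- 4 t{\left(I \right)} \left(-145\right) = - 4 \cdot 4 \left(-4\right)^{4} \left(-145\right) = - 4 \cdot 4 \cdot 256 \left(-145\right) = \left(-4\right) 1024 \left(-145\right) = \left(-4096\right) \left(-145\right) = 593920$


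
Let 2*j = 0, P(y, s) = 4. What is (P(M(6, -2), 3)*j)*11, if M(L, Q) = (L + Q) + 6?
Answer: 0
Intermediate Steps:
M(L, Q) = 6 + L + Q
j = 0 (j = (1/2)*0 = 0)
(P(M(6, -2), 3)*j)*11 = (4*0)*11 = 0*11 = 0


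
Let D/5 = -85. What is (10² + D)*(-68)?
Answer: 22100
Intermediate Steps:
D = -425 (D = 5*(-85) = -425)
(10² + D)*(-68) = (10² - 425)*(-68) = (100 - 425)*(-68) = -325*(-68) = 22100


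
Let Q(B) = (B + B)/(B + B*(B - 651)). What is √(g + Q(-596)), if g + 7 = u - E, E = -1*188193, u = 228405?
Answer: 8*√2526422619/623 ≈ 645.44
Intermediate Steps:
E = -188193
Q(B) = 2*B/(B + B*(-651 + B)) (Q(B) = (2*B)/(B + B*(-651 + B)) = 2*B/(B + B*(-651 + B)))
g = 416591 (g = -7 + (228405 - 1*(-188193)) = -7 + (228405 + 188193) = -7 + 416598 = 416591)
√(g + Q(-596)) = √(416591 + 2/(-650 - 596)) = √(416591 + 2/(-1246)) = √(416591 + 2*(-1/1246)) = √(416591 - 1/623) = √(259536192/623) = 8*√2526422619/623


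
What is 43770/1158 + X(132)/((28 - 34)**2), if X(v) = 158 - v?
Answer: 133819/3474 ≈ 38.520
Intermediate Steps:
43770/1158 + X(132)/((28 - 34)**2) = 43770/1158 + (158 - 1*132)/((28 - 34)**2) = 43770*(1/1158) + (158 - 132)/((-6)**2) = 7295/193 + 26/36 = 7295/193 + 26*(1/36) = 7295/193 + 13/18 = 133819/3474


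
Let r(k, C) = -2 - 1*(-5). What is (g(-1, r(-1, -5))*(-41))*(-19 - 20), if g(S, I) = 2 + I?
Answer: 7995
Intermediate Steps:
r(k, C) = 3 (r(k, C) = -2 + 5 = 3)
(g(-1, r(-1, -5))*(-41))*(-19 - 20) = ((2 + 3)*(-41))*(-19 - 20) = (5*(-41))*(-39) = -205*(-39) = 7995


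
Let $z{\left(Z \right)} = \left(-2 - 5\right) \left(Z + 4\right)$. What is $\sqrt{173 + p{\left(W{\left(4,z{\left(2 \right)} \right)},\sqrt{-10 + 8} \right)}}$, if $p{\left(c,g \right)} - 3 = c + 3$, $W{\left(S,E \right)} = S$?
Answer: $\sqrt{183} \approx 13.528$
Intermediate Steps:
$z{\left(Z \right)} = -28 - 7 Z$ ($z{\left(Z \right)} = - 7 \left(4 + Z\right) = -28 - 7 Z$)
$p{\left(c,g \right)} = 6 + c$ ($p{\left(c,g \right)} = 3 + \left(c + 3\right) = 3 + \left(3 + c\right) = 6 + c$)
$\sqrt{173 + p{\left(W{\left(4,z{\left(2 \right)} \right)},\sqrt{-10 + 8} \right)}} = \sqrt{173 + \left(6 + 4\right)} = \sqrt{173 + 10} = \sqrt{183}$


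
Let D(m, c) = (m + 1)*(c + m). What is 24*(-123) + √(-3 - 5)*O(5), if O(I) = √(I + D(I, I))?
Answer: -2952 + 2*I*√130 ≈ -2952.0 + 22.803*I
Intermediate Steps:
D(m, c) = (1 + m)*(c + m)
O(I) = √(2*I² + 3*I) (O(I) = √(I + (I + I + I² + I*I)) = √(I + (I + I + I² + I²)) = √(I + (2*I + 2*I²)) = √(2*I² + 3*I))
24*(-123) + √(-3 - 5)*O(5) = 24*(-123) + √(-3 - 5)*√(5*(3 + 2*5)) = -2952 + √(-8)*√(5*(3 + 10)) = -2952 + (2*I*√2)*√(5*13) = -2952 + (2*I*√2)*√65 = -2952 + 2*I*√130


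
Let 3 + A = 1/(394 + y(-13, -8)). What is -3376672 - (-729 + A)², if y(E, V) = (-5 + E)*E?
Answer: -1543024903073/394384 ≈ -3.9125e+6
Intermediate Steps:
y(E, V) = E*(-5 + E)
A = -1883/628 (A = -3 + 1/(394 - 13*(-5 - 13)) = -3 + 1/(394 - 13*(-18)) = -3 + 1/(394 + 234) = -3 + 1/628 = -1883/628 ≈ -2.9984)
-3376672 - (-729 + A)² = -3376672 - (-729 - 1883/628)² = -3376672 - (-459695/628)² = -3376672 - 1*211319493025/394384 = -3376672 - 211319493025/394384 = -1543024903073/394384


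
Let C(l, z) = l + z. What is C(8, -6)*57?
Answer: 114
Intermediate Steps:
C(8, -6)*57 = (8 - 6)*57 = 2*57 = 114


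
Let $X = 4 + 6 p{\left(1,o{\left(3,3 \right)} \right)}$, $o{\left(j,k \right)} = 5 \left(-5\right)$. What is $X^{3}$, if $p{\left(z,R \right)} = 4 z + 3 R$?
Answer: $-75151448$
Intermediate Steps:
$o{\left(j,k \right)} = -25$
$p{\left(z,R \right)} = 3 R + 4 z$
$X = -422$ ($X = 4 + 6 \left(3 \left(-25\right) + 4 \cdot 1\right) = 4 + 6 \left(-75 + 4\right) = 4 + 6 \left(-71\right) = 4 - 426 = -422$)
$X^{3} = \left(-422\right)^{3} = -75151448$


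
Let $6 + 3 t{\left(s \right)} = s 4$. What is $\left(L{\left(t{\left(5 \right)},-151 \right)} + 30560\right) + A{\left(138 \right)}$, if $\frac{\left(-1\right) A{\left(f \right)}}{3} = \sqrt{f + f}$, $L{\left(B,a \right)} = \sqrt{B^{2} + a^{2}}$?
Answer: $30560 - 6 \sqrt{69} + \frac{\sqrt{205405}}{3} \approx 30661.0$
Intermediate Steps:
$t{\left(s \right)} = -2 + \frac{4 s}{3}$ ($t{\left(s \right)} = -2 + \frac{s 4}{3} = -2 + \frac{4 s}{3}$)
$A{\left(f \right)} = - 3 \sqrt{2} \sqrt{f}$ ($A{\left(f \right)} = - 3 \sqrt{f + f} = - 3 \sqrt{2 f} = - 3 \sqrt{2} \sqrt{f}$)
$\left(L{\left(t{\left(5 \right)},-151 \right)} + 30560\right) + A{\left(138 \right)} = \left(\sqrt{\left(-2 + \frac{4}{3} \cdot 5\right)^{2} + \left(-151\right)^{2}} + 30560\right) - 3 \sqrt{2} \sqrt{138} = \left(\sqrt{\left(-2 + \frac{20}{3}\right)^{2} + 22801} + 30560\right) - 6 \sqrt{69} = \left(\sqrt{\left(\frac{14}{3}\right)^{2} + 22801} + 30560\right) - 6 \sqrt{69} = \left(\sqrt{\frac{196}{9} + 22801} + 30560\right) - 6 \sqrt{69} = \left(\sqrt{\frac{205405}{9}} + 30560\right) - 6 \sqrt{69} = \left(\frac{\sqrt{205405}}{3} + 30560\right) - 6 \sqrt{69} = \left(30560 + \frac{\sqrt{205405}}{3}\right) - 6 \sqrt{69} = 30560 - 6 \sqrt{69} + \frac{\sqrt{205405}}{3}$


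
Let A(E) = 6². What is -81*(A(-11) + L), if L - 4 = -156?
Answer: 9396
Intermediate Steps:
L = -152 (L = 4 - 156 = -152)
A(E) = 36
-81*(A(-11) + L) = -81*(36 - 152) = -81*(-116) = 9396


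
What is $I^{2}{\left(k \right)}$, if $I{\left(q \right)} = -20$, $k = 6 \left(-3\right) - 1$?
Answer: $400$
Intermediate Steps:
$k = -19$ ($k = -18 - 1 = -19$)
$I^{2}{\left(k \right)} = \left(-20\right)^{2} = 400$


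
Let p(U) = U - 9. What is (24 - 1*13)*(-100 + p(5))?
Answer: -1144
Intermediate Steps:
p(U) = -9 + U
(24 - 1*13)*(-100 + p(5)) = (24 - 1*13)*(-100 + (-9 + 5)) = (24 - 13)*(-100 - 4) = 11*(-104) = -1144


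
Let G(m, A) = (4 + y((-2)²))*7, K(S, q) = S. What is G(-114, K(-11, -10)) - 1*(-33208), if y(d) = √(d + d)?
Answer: 33236 + 14*√2 ≈ 33256.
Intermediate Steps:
y(d) = √2*√d (y(d) = √(2*d) = √2*√d)
G(m, A) = 28 + 14*√2 (G(m, A) = (4 + √2*√((-2)²))*7 = (4 + √2*√4)*7 = (4 + √2*2)*7 = (4 + 2*√2)*7 = 28 + 14*√2)
G(-114, K(-11, -10)) - 1*(-33208) = (28 + 14*√2) - 1*(-33208) = (28 + 14*√2) + 33208 = 33236 + 14*√2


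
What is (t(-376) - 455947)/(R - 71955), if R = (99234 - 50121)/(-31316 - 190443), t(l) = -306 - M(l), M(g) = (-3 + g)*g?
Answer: 132779753563/15956717958 ≈ 8.3212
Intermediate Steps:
M(g) = g*(-3 + g)
t(l) = -306 - l*(-3 + l)
R = -49113/221759 (R = 49113/(-221759) = 49113*(-1/221759) = -49113/221759 ≈ -0.22147)
(t(-376) - 455947)/(R - 71955) = ((-306 - 1*(-376)*(-3 - 376)) - 455947)/(-49113/221759 - 71955) = ((-306 - 1*(-376)*(-379)) - 455947)/(-15956717958/221759) = ((-306 - 142504) - 455947)*(-221759/15956717958) = (-142810 - 455947)*(-221759/15956717958) = -598757*(-221759/15956717958) = 132779753563/15956717958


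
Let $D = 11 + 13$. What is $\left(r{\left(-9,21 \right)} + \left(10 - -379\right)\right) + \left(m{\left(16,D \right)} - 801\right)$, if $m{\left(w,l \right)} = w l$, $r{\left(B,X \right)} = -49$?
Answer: $-77$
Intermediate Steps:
$D = 24$
$m{\left(w,l \right)} = l w$
$\left(r{\left(-9,21 \right)} + \left(10 - -379\right)\right) + \left(m{\left(16,D \right)} - 801\right) = \left(-49 + \left(10 - -379\right)\right) + \left(24 \cdot 16 - 801\right) = \left(-49 + \left(10 + 379\right)\right) + \left(384 - 801\right) = \left(-49 + 389\right) - 417 = 340 - 417 = -77$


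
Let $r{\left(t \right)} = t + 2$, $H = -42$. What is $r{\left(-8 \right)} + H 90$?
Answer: $-3786$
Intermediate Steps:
$r{\left(t \right)} = 2 + t$
$r{\left(-8 \right)} + H 90 = \left(2 - 8\right) - 3780 = -6 - 3780 = -3786$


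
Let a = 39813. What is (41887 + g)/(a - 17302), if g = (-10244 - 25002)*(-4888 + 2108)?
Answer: 98025767/22511 ≈ 4354.6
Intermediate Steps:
g = 97983880 (g = -35246*(-2780) = 97983880)
(41887 + g)/(a - 17302) = (41887 + 97983880)/(39813 - 17302) = 98025767/22511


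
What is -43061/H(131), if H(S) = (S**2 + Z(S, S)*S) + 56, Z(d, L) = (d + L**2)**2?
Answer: -43061/39170754801 ≈ -1.0993e-6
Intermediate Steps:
H(S) = 56 + S**2 + S*(S + S**2)**2 (H(S) = (S**2 + (S + S**2)**2*S) + 56 = (S**2 + S*(S + S**2)**2) + 56 = 56 + S**2 + S*(S + S**2)**2)
-43061/H(131) = -43061/(56 + 131**2 + 131**3*(1 + 131)**2) = -43061/(56 + 17161 + 2248091*132**2) = -43061/(56 + 17161 + 2248091*17424) = -43061/(56 + 17161 + 39170737584) = -43061/39170754801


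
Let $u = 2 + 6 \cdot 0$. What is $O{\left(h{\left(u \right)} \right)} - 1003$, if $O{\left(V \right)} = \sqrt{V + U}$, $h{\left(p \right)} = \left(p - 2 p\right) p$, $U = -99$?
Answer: $-1003 + i \sqrt{103} \approx -1003.0 + 10.149 i$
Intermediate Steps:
$u = 2$ ($u = 2 + 0 = 2$)
$h{\left(p \right)} = - p^{2}$ ($h{\left(p \right)} = - p p = - p^{2}$)
$O{\left(V \right)} = \sqrt{-99 + V}$ ($O{\left(V \right)} = \sqrt{V - 99} = \sqrt{-99 + V}$)
$O{\left(h{\left(u \right)} \right)} - 1003 = \sqrt{-99 - 2^{2}} - 1003 = \sqrt{-99 - 4} + \left(-1727 + 724\right) = \sqrt{-99 - 4} - 1003 = \sqrt{-103} - 1003 = i \sqrt{103} - 1003 = -1003 + i \sqrt{103}$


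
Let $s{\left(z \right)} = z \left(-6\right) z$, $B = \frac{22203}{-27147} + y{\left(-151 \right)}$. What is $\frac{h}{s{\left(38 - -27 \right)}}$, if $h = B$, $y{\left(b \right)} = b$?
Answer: $\frac{27476}{4587843} \approx 0.0059889$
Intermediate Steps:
$B = - \frac{1373800}{9049}$ ($B = \frac{22203}{-27147} - 151 = 22203 \left(- \frac{1}{27147}\right) - 151 = - \frac{7401}{9049} - 151 = - \frac{1373800}{9049} \approx -151.82$)
$s{\left(z \right)} = - 6 z^{2}$ ($s{\left(z \right)} = - 6 z z = - 6 z^{2}$)
$h = - \frac{1373800}{9049} \approx -151.82$
$\frac{h}{s{\left(38 - -27 \right)}} = - \frac{1373800}{9049 \left(- 6 \left(38 - -27\right)^{2}\right)} = - \frac{1373800}{9049 \left(- 6 \left(38 + 27\right)^{2}\right)} = - \frac{1373800}{9049 \left(- 6 \cdot 65^{2}\right)} = - \frac{1373800}{9049 \left(\left(-6\right) 4225\right)} = - \frac{1373800}{9049 \left(-25350\right)} = \left(- \frac{1373800}{9049}\right) \left(- \frac{1}{25350}\right) = \frac{27476}{4587843}$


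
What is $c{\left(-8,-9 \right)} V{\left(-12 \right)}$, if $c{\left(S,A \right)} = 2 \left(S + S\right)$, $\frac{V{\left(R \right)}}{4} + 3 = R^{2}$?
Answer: $-18048$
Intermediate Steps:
$V{\left(R \right)} = -12 + 4 R^{2}$
$c{\left(S,A \right)} = 4 S$ ($c{\left(S,A \right)} = 2 \cdot 2 S = 4 S$)
$c{\left(-8,-9 \right)} V{\left(-12 \right)} = 4 \left(-8\right) \left(-12 + 4 \left(-12\right)^{2}\right) = - 32 \left(-12 + 4 \cdot 144\right) = - 32 \left(-12 + 576\right) = \left(-32\right) 564 = -18048$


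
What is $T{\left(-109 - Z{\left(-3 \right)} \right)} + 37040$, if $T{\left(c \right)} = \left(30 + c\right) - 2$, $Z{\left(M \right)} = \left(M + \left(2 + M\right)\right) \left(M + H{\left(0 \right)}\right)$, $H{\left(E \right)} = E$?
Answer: $36947$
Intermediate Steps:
$Z{\left(M \right)} = M \left(2 + 2 M\right)$ ($Z{\left(M \right)} = \left(M + \left(2 + M\right)\right) \left(M + 0\right) = \left(2 + 2 M\right) M = M \left(2 + 2 M\right)$)
$T{\left(c \right)} = 28 + c$
$T{\left(-109 - Z{\left(-3 \right)} \right)} + 37040 = \left(28 - \left(109 + 2 \left(-3\right) \left(1 - 3\right)\right)\right) + 37040 = \left(28 - \left(109 + 2 \left(-3\right) \left(-2\right)\right)\right) + 37040 = \left(28 - 121\right) + 37040 = -93 + 37040 = 36947$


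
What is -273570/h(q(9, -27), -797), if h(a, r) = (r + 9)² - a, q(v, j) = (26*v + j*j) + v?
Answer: -136785/309986 ≈ -0.44126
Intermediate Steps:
q(v, j) = j² + 27*v (q(v, j) = (26*v + j²) + v = (j² + 26*v) + v = j² + 27*v)
h(a, r) = (9 + r)² - a
-273570/h(q(9, -27), -797) = -273570/((9 - 797)² - ((-27)² + 27*9)) = -273570/((-788)² - (729 + 243)) = -273570/(620944 - 1*972) = -273570/(620944 - 972) = -273570/619972 = -273570*1/619972 = -136785/309986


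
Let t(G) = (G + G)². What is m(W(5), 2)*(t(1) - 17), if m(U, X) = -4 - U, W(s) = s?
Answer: 117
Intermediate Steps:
t(G) = 4*G² (t(G) = (2*G)² = 4*G²)
m(W(5), 2)*(t(1) - 17) = (-4 - 1*5)*(4*1² - 17) = (-4 - 5)*(4*1 - 17) = -9*(4 - 17) = -9*(-13) = 117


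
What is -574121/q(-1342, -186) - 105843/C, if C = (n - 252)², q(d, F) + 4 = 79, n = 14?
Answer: -32528448149/4248300 ≈ -7656.8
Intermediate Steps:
q(d, F) = 75 (q(d, F) = -4 + 79 = 75)
C = 56644 (C = (14 - 252)² = (-238)² = 56644)
-574121/q(-1342, -186) - 105843/C = -574121/75 - 105843/56644 = -32528448149/4248300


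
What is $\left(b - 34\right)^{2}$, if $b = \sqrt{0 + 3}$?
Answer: $\left(34 - \sqrt{3}\right)^{2} \approx 1041.2$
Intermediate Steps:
$b = \sqrt{3} \approx 1.732$
$\left(b - 34\right)^{2} = \left(\sqrt{3} - 34\right)^{2} = \left(-34 + \sqrt{3}\right)^{2}$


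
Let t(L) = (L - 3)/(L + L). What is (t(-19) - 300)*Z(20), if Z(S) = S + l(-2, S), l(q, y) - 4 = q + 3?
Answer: -142225/19 ≈ -7485.5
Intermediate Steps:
l(q, y) = 7 + q (l(q, y) = 4 + (q + 3) = 4 + (3 + q) = 7 + q)
Z(S) = 5 + S (Z(S) = S + (7 - 2) = S + 5 = 5 + S)
t(L) = (-3 + L)/(2*L) (t(L) = (-3 + L)/((2*L)) = (-3 + L)*(1/(2*L)) = (-3 + L)/(2*L))
(t(-19) - 300)*Z(20) = ((1/2)*(-3 - 19)/(-19) - 300)*(5 + 20) = ((1/2)*(-1/19)*(-22) - 300)*25 = (11/19 - 300)*25 = -5689/19*25 = -142225/19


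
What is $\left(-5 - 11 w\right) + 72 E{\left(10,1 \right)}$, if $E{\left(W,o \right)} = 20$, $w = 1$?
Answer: $1424$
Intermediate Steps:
$\left(-5 - 11 w\right) + 72 E{\left(10,1 \right)} = \left(-5 - 11\right) + 72 \cdot 20 = \left(-5 - 11\right) + 1440 = -16 + 1440 = 1424$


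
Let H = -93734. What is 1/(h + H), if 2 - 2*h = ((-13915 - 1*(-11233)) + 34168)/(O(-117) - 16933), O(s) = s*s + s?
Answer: -3361/315020870 ≈ -1.0669e-5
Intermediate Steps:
O(s) = s + s**2 (O(s) = s**2 + s = s + s**2)
h = 19104/3361 (h = 1 - ((-13915 - 1*(-11233)) + 34168)/(2*(-117*(1 - 117) - 16933)) = 1 - ((-13915 + 11233) + 34168)/(2*(-117*(-116) - 16933)) = 1 - (-2682 + 34168)/(2*(13572 - 16933)) = 1 - 15743/(-3361) = 1 - 15743*(-1)/3361 = 1 - 1/2*(-31486/3361) = 1 + 15743/3361 = 19104/3361 ≈ 5.6840)
1/(h + H) = 1/(19104/3361 - 93734) = 1/(-315020870/3361) = -3361/315020870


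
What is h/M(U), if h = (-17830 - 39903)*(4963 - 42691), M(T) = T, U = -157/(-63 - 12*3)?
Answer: 215636911776/157 ≈ 1.3735e+9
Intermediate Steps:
U = 157/99 (U = -157/(-63 - 1*36) = -157/(-63 - 36) = -157/(-99) = -157*(-1/99) = 157/99 ≈ 1.5859)
h = 2178150624 (h = -57733*(-37728) = 2178150624)
h/M(U) = 2178150624/(157/99) = 2178150624*(99/157) = 215636911776/157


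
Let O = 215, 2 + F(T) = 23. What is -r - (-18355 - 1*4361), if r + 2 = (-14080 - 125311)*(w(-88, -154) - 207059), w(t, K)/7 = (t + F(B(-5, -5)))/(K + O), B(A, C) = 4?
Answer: -1760655813790/61 ≈ -2.8863e+10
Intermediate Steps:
F(T) = 21 (F(T) = -2 + 23 = 21)
w(t, K) = 7*(21 + t)/(215 + K) (w(t, K) = 7*((t + 21)/(K + 215)) = 7*((21 + t)/(215 + K)) = 7*(21 + t)/(215 + K))
r = 1760657199466/61 (r = -2 + (-14080 - 125311)*(7*(21 - 88)/(215 - 154) - 207059) = -2 - 139391*(7*(-67)/61 - 207059) = -2 - 139391*(7*(1/61)*(-67) - 207059) = -2 - 139391*(-469/61 - 207059) = -2 - 139391*(-12631068/61) = -2 + 1760657199588/61 = 1760657199466/61 ≈ 2.8863e+10)
-r - (-18355 - 1*4361) = -1*1760657199466/61 - (-18355 - 1*4361) = -1760657199466/61 - (-18355 - 4361) = -1760657199466/61 - 1*(-22716) = -1760657199466/61 + 22716 = -1760655813790/61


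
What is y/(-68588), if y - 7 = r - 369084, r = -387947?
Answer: 189256/17147 ≈ 11.037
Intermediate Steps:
y = -757024 (y = 7 + (-387947 - 369084) = 7 - 757031 = -757024)
y/(-68588) = -757024/(-68588) = -757024*(-1/68588) = 189256/17147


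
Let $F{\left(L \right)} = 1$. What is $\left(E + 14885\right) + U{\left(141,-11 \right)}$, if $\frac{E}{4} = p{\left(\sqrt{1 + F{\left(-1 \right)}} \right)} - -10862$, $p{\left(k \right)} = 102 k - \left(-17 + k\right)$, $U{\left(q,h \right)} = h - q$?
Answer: $58249 + 404 \sqrt{2} \approx 58820.0$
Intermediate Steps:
$p{\left(k \right)} = 17 + 101 k$
$E = 43516 + 404 \sqrt{2}$ ($E = 4 \left(\left(17 + 101 \sqrt{1 + 1}\right) - -10862\right) = 4 \left(\left(17 + 101 \sqrt{2}\right) + 10862\right) = 4 \left(10879 + 101 \sqrt{2}\right) = 43516 + 404 \sqrt{2} \approx 44087.0$)
$\left(E + 14885\right) + U{\left(141,-11 \right)} = \left(\left(43516 + 404 \sqrt{2}\right) + 14885\right) - 152 = \left(58401 + 404 \sqrt{2}\right) - 152 = 58249 + 404 \sqrt{2}$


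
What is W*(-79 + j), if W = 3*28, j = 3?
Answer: -6384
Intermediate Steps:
W = 84
W*(-79 + j) = 84*(-79 + 3) = 84*(-76) = -6384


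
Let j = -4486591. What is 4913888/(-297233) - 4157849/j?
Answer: -20810755743991/1333562902703 ≈ -15.605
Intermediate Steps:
4913888/(-297233) - 4157849/j = 4913888/(-297233) - 4157849/(-4486591) = 4913888*(-1/297233) - 4157849*(-1/4486591) = -4913888/297233 + 4157849/4486591 = -20810755743991/1333562902703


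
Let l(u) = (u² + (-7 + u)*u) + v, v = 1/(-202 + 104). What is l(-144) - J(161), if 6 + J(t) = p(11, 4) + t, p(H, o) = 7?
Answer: 4147163/98 ≈ 42318.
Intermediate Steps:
v = -1/98 (v = 1/(-98) = -1/98 ≈ -0.010204)
l(u) = -1/98 + u² + u*(-7 + u) (l(u) = (u² + (-7 + u)*u) - 1/98 = (u² + u*(-7 + u)) - 1/98 = -1/98 + u² + u*(-7 + u))
J(t) = 1 + t (J(t) = -6 + (7 + t) = 1 + t)
l(-144) - J(161) = (-1/98 - 7*(-144) + 2*(-144)²) - (1 + 161) = (-1/98 + 1008 + 2*20736) - 1*162 = (-1/98 + 1008 + 41472) - 162 = 4163039/98 - 162 = 4147163/98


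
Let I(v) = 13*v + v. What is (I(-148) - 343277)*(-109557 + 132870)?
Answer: -8051121237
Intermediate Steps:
I(v) = 14*v
(I(-148) - 343277)*(-109557 + 132870) = (14*(-148) - 343277)*(-109557 + 132870) = (-2072 - 343277)*23313 = -345349*23313 = -8051121237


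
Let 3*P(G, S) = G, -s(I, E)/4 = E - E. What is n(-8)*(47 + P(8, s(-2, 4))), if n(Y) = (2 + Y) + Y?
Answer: -2086/3 ≈ -695.33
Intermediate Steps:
s(I, E) = 0 (s(I, E) = -4*(E - E) = -4*0 = 0)
n(Y) = 2 + 2*Y
P(G, S) = G/3
n(-8)*(47 + P(8, s(-2, 4))) = (2 + 2*(-8))*(47 + (⅓)*8) = (2 - 16)*(47 + 8/3) = -14*149/3 = -2086/3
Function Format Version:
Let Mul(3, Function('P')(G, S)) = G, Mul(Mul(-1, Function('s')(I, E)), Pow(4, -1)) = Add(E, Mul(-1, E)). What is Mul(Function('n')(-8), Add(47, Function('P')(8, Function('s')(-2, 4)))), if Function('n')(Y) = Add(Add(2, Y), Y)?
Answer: Rational(-2086, 3) ≈ -695.33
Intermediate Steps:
Function('s')(I, E) = 0 (Function('s')(I, E) = Mul(-4, Add(E, Mul(-1, E))) = Mul(-4, 0) = 0)
Function('n')(Y) = Add(2, Mul(2, Y))
Function('P')(G, S) = Mul(Rational(1, 3), G)
Mul(Function('n')(-8), Add(47, Function('P')(8, Function('s')(-2, 4)))) = Mul(Add(2, Mul(2, -8)), Add(47, Mul(Rational(1, 3), 8))) = Mul(Add(2, -16), Add(47, Rational(8, 3))) = Mul(-14, Rational(149, 3)) = Rational(-2086, 3)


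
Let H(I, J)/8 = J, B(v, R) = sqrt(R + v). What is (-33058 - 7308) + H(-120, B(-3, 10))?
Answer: -40366 + 8*sqrt(7) ≈ -40345.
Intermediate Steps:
H(I, J) = 8*J
(-33058 - 7308) + H(-120, B(-3, 10)) = (-33058 - 7308) + 8*sqrt(10 - 3) = -40366 + 8*sqrt(7)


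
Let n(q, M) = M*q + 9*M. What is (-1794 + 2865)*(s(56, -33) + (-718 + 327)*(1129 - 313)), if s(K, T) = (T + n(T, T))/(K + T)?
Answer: -341673633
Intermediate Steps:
n(q, M) = 9*M + M*q
s(K, T) = (T + T*(9 + T))/(K + T)
(-1794 + 2865)*(s(56, -33) + (-718 + 327)*(1129 - 313)) = (-1794 + 2865)*(-33*(10 - 33)/(56 - 33) + (-718 + 327)*(1129 - 313)) = 1071*(-33*(-23)/23 - 391*816) = 1071*(-33*1/23*(-23) - 319056) = 1071*(33 - 319056) = 1071*(-319023) = -341673633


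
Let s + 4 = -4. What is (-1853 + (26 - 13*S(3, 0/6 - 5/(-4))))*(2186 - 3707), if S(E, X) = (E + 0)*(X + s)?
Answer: 9513855/4 ≈ 2.3785e+6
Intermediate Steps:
s = -8 (s = -4 - 4 = -8)
S(E, X) = E*(-8 + X) (S(E, X) = (E + 0)*(X - 8) = E*(-8 + X))
(-1853 + (26 - 13*S(3, 0/6 - 5/(-4))))*(2186 - 3707) = (-1853 + (26 - 39*(-8 + (0/6 - 5/(-4)))))*(2186 - 3707) = (-1853 + (26 - 39*(-8 + (0*(⅙) - 5*(-¼)))))*(-1521) = (-1853 + (26 - 39*(-8 + (0 + 5/4))))*(-1521) = (-1853 + (26 - 39*(-8 + 5/4)))*(-1521) = (-1853 + (26 - 39*(-27)/4))*(-1521) = (-1853 + (26 - 13*(-81/4)))*(-1521) = (-1853 + (26 + 1053/4))*(-1521) = (-1853 + 1157/4)*(-1521) = -6255/4*(-1521) = 9513855/4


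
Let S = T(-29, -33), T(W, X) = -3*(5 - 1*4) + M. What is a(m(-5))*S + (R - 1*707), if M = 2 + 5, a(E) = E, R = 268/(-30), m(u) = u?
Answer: -11039/15 ≈ -735.93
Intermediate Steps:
R = -134/15 (R = 268*(-1/30) = -134/15 ≈ -8.9333)
M = 7
T(W, X) = 4 (T(W, X) = -3*(5 - 1*4) + 7 = -3*(5 - 4) + 7 = -3*1 + 7 = -3 + 7 = 4)
S = 4
a(m(-5))*S + (R - 1*707) = -5*4 + (-134/15 - 1*707) = -20 + (-134/15 - 707) = -20 - 10739/15 = -11039/15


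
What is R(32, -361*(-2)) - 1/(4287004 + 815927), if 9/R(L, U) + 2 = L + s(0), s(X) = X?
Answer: 15308783/51029310 ≈ 0.30000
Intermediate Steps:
R(L, U) = 9/(-2 + L) (R(L, U) = 9/(-2 + (L + 0)) = 9/(-2 + L))
R(32, -361*(-2)) - 1/(4287004 + 815927) = 9/(-2 + 32) - 1/(4287004 + 815927) = 9/30 - 1/5102931 = 9*(1/30) - 1*1/5102931 = 3/10 - 1/5102931 = 15308783/51029310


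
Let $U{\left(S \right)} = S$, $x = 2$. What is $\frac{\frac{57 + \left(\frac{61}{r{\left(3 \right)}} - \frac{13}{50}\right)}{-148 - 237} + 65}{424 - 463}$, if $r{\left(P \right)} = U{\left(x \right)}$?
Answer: $- \frac{623444}{375375} \approx -1.6609$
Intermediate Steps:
$r{\left(P \right)} = 2$
$\frac{\frac{57 + \left(\frac{61}{r{\left(3 \right)}} - \frac{13}{50}\right)}{-148 - 237} + 65}{424 - 463} = \frac{\frac{57 + \left(\frac{61}{2} - \frac{13}{50}\right)}{-148 - 237} + 65}{424 - 463} = \frac{\frac{57 + \left(61 \cdot \frac{1}{2} - \frac{13}{50}\right)}{-385} + 65}{-39} = \left(\left(57 + \left(\frac{61}{2} - \frac{13}{50}\right)\right) \left(- \frac{1}{385}\right) + 65\right) \left(- \frac{1}{39}\right) = \left(\left(57 + \frac{756}{25}\right) \left(- \frac{1}{385}\right) + 65\right) \left(- \frac{1}{39}\right) = \left(\frac{2181}{25} \left(- \frac{1}{385}\right) + 65\right) \left(- \frac{1}{39}\right) = \left(- \frac{2181}{9625} + 65\right) \left(- \frac{1}{39}\right) = \frac{623444}{9625} \left(- \frac{1}{39}\right) = - \frac{623444}{375375}$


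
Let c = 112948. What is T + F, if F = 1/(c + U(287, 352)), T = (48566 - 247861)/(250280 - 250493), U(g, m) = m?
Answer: 22580123713/24132900 ≈ 935.66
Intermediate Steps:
T = 199295/213 (T = -199295/(-213) = -199295*(-1/213) = 199295/213 ≈ 935.66)
F = 1/113300 (F = 1/(112948 + 352) = 1/113300 ≈ 8.8261e-6)
T + F = 199295/213 + 1/113300 = 22580123713/24132900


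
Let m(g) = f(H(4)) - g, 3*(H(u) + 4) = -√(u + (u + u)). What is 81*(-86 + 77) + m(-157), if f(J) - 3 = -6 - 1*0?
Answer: -575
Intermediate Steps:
H(u) = -4 - √3*√u/3 (H(u) = -4 + (-√(u + (u + u)))/3 = -4 + (-√(u + 2*u))/3 = -4 + (-√(3*u))/3 = -4 + (-√3*√u)/3 = -4 - √3*√u/3)
f(J) = -3 (f(J) = 3 + (-6 - 1*0) = 3 + (-6 + 0) = 3 - 6 = -3)
m(g) = -3 - g
81*(-86 + 77) + m(-157) = 81*(-86 + 77) + (-3 - 1*(-157)) = 81*(-9) + (-3 + 157) = -729 + 154 = -575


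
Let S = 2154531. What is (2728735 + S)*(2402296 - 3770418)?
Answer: -6680903646452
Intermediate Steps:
(2728735 + S)*(2402296 - 3770418) = (2728735 + 2154531)*(2402296 - 3770418) = 4883266*(-1368122) = -6680903646452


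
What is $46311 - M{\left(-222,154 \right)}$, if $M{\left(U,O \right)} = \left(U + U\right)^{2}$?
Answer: $-150825$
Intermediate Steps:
$M{\left(U,O \right)} = 4 U^{2}$ ($M{\left(U,O \right)} = \left(2 U\right)^{2} = 4 U^{2}$)
$46311 - M{\left(-222,154 \right)} = 46311 - 4 \left(-222\right)^{2} = 46311 - 4 \cdot 49284 = 46311 - 197136 = -150825$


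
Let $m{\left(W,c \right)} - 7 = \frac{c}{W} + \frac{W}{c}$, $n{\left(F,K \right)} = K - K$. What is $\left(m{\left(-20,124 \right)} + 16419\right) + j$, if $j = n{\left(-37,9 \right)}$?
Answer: $\frac{2545044}{155} \approx 16420.0$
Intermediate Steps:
$n{\left(F,K \right)} = 0$
$m{\left(W,c \right)} = 7 + \frac{W}{c} + \frac{c}{W}$ ($m{\left(W,c \right)} = 7 + \left(\frac{c}{W} + \frac{W}{c}\right) = 7 + \left(\frac{W}{c} + \frac{c}{W}\right) = 7 + \frac{W}{c} + \frac{c}{W}$)
$j = 0$
$\left(m{\left(-20,124 \right)} + 16419\right) + j = \left(\left(7 - \frac{20}{124} + \frac{124}{-20}\right) + 16419\right) + 0 = \left(\left(7 - \frac{5}{31} + 124 \left(- \frac{1}{20}\right)\right) + 16419\right) + 0 = \left(\left(7 - \frac{5}{31} - \frac{31}{5}\right) + 16419\right) + 0 = \left(\frac{99}{155} + 16419\right) + 0 = \frac{2545044}{155} + 0 = \frac{2545044}{155}$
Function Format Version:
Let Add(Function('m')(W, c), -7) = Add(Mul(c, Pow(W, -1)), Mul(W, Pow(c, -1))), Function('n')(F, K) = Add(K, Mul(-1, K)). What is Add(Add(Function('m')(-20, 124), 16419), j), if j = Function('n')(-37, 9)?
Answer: Rational(2545044, 155) ≈ 16420.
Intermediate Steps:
Function('n')(F, K) = 0
Function('m')(W, c) = Add(7, Mul(W, Pow(c, -1)), Mul(c, Pow(W, -1))) (Function('m')(W, c) = Add(7, Add(Mul(c, Pow(W, -1)), Mul(W, Pow(c, -1)))) = Add(7, Add(Mul(W, Pow(c, -1)), Mul(c, Pow(W, -1)))) = Add(7, Mul(W, Pow(c, -1)), Mul(c, Pow(W, -1))))
j = 0
Add(Add(Function('m')(-20, 124), 16419), j) = Add(Add(Add(7, Mul(-20, Pow(124, -1)), Mul(124, Pow(-20, -1))), 16419), 0) = Add(Add(Add(7, Mul(-20, Rational(1, 124)), Mul(124, Rational(-1, 20))), 16419), 0) = Add(Add(Add(7, Rational(-5, 31), Rational(-31, 5)), 16419), 0) = Add(Add(Rational(99, 155), 16419), 0) = Add(Rational(2545044, 155), 0) = Rational(2545044, 155)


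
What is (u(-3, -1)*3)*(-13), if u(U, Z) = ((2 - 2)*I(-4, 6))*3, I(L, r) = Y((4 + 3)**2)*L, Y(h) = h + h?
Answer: 0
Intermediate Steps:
Y(h) = 2*h
I(L, r) = 98*L (I(L, r) = (2*(4 + 3)**2)*L = (2*7**2)*L = (2*49)*L = 98*L)
u(U, Z) = 0 (u(U, Z) = ((2 - 2)*(98*(-4)))*3 = (0*(-392))*3 = 0*3 = 0)
(u(-3, -1)*3)*(-13) = (0*3)*(-13) = 0*(-13) = 0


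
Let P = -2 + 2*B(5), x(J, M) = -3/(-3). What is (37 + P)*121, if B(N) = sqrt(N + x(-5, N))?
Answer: 4235 + 242*sqrt(6) ≈ 4827.8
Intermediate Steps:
x(J, M) = 1 (x(J, M) = -3*(-1/3) = 1)
B(N) = sqrt(1 + N) (B(N) = sqrt(N + 1) = sqrt(1 + N))
P = -2 + 2*sqrt(6) (P = -2 + 2*sqrt(1 + 5) = -2 + 2*sqrt(6) ≈ 2.8990)
(37 + P)*121 = (37 + (-2 + 2*sqrt(6)))*121 = (35 + 2*sqrt(6))*121 = 4235 + 242*sqrt(6)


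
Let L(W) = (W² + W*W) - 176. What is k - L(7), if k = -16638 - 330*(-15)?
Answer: -11610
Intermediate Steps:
L(W) = -176 + 2*W² (L(W) = (W² + W²) - 176 = 2*W² - 176 = -176 + 2*W²)
k = -11688 (k = -16638 - 1*(-4950) = -16638 + 4950 = -11688)
k - L(7) = -11688 - (-176 + 2*7²) = -11688 - (-176 + 2*49) = -11688 - (-176 + 98) = -11688 - 1*(-78) = -11688 + 78 = -11610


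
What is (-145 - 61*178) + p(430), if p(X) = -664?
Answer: -11667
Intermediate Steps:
(-145 - 61*178) + p(430) = (-145 - 61*178) - 664 = (-145 - 10858) - 664 = -11003 - 664 = -11667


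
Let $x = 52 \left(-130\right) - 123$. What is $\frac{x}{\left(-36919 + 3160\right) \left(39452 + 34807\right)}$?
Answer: $\frac{6883}{2506909581} \approx 2.7456 \cdot 10^{-6}$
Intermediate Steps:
$x = -6883$ ($x = -6760 - 123 = -6883$)
$\frac{x}{\left(-36919 + 3160\right) \left(39452 + 34807\right)} = - \frac{6883}{\left(-36919 + 3160\right) \left(39452 + 34807\right)} = - \frac{6883}{\left(-33759\right) 74259} = - \frac{6883}{-2506909581} = \left(-6883\right) \left(- \frac{1}{2506909581}\right) = \frac{6883}{2506909581}$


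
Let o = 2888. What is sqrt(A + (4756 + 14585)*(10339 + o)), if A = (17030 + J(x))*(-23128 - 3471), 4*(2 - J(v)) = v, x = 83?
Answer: I*sqrt(786635327)/2 ≈ 14024.0*I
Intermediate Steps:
J(v) = 2 - v/4
A = -1809928955/4 (A = (17030 + (2 - 1/4*83))*(-23128 - 3471) = (17030 + (2 - 83/4))*(-26599) = (17030 - 75/4)*(-26599) = (68045/4)*(-26599) = -1809928955/4 ≈ -4.5248e+8)
sqrt(A + (4756 + 14585)*(10339 + o)) = sqrt(-1809928955/4 + (4756 + 14585)*(10339 + 2888)) = sqrt(-1809928955/4 + 19341*13227) = sqrt(-1809928955/4 + 255823407) = sqrt(-786635327/4) = I*sqrt(786635327)/2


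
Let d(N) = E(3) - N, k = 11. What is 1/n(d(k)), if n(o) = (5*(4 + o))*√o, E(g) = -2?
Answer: I*√13/585 ≈ 0.0061633*I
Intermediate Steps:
d(N) = -2 - N
n(o) = √o*(20 + 5*o) (n(o) = (20 + 5*o)*√o = √o*(20 + 5*o))
1/n(d(k)) = 1/(5*√(-2 - 1*11)*(4 + (-2 - 1*11))) = 1/(5*√(-2 - 11)*(4 + (-2 - 11))) = 1/(5*√(-13)*(4 - 13)) = 1/(5*(I*√13)*(-9)) = 1/(-45*I*√13) = I*√13/585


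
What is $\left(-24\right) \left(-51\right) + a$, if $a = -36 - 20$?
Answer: $1168$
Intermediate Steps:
$a = -56$ ($a = -36 - 20 = -56$)
$\left(-24\right) \left(-51\right) + a = \left(-24\right) \left(-51\right) - 56 = 1224 - 56 = 1168$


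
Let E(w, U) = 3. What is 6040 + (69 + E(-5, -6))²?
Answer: 11224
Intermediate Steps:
6040 + (69 + E(-5, -6))² = 6040 + (69 + 3)² = 6040 + 72² = 6040 + 5184 = 11224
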